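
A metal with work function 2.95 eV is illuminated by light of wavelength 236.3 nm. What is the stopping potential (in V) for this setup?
2.2969 V

The stopping potential V_s satisfies: eV_s = KE_max

First, find KE_max using Einstein's equation:
E_photon = hc/λ = 5.2469 eV
KE_max = E_photon - φ = 5.2469 - 2.95 = 2.2969 eV

Since eV_s = KE_max:
V_s = KE_max/e = 2.2969 V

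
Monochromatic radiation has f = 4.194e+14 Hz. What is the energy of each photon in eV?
1.7345 eV

Using E = hf:

E = hf = (6.626×10⁻³⁴ J·s)(4.194e+14 Hz)
E = 1.7345 eV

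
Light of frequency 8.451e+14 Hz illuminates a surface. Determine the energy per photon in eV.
3.4951 eV

Using E = hf:

E = hf = (6.626×10⁻³⁴ J·s)(8.451e+14 Hz)
E = 3.4951 eV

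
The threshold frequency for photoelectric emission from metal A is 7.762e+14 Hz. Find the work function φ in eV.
3.21 eV

At the threshold frequency, photon energy equals work function:
φ = hf₀

Calculating:
φ = (6.626×10⁻³⁴ J·s)(7.762e+14 Hz)
φ = 3.21 eV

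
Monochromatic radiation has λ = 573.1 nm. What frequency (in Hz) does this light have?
5.2311e+14 Hz

Using the wave equation: c = fλ

Solving for frequency:
f = c/λ = (3×10⁸ m/s) / (573.1×10⁻⁹ m)
f = 5.2311e+14 Hz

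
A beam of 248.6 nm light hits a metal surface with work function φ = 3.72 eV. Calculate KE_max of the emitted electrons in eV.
1.2673 eV

Using Einstein's photoelectric equation: KE_max = hf - φ = hc/λ - φ

First, calculate the photon energy:
E_photon = hc/λ = (6.626×10⁻³⁴ J·s)(3×10⁸ m/s) / (248.6×10⁻⁹ m)
E_photon = 4.9873 eV

Then, the maximum kinetic energy:
KE_max = E_photon - φ = 4.9873 eV - 3.72 eV = 1.2673 eV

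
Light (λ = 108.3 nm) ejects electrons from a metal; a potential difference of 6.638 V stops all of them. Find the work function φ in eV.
4.81 eV

The stopping potential gives the maximum kinetic energy: KE_max = eV_s = 6.638 eV

From Einstein's photoelectric equation: KE_max = hc/λ - φ
Rearranging: φ = hc/λ - KE_max

Calculate photon energy:
E_photon = hc/λ = (6.626×10⁻³⁴ J·s)(3×10⁸ m/s) / (108.3×10⁻⁹ m) = 11.4482 eV

Therefore:
φ = 11.4482 - 6.638 = 4.81 eV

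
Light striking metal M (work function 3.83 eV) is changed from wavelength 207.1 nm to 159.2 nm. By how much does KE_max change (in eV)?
1.8013 eV

Using Einstein's equation: KE_max = hc/λ - φ

For λ₁ = 207.1 nm:
KE₁ = hc/λ₁ - φ = 5.9867 - 3.83 = 2.1567 eV

For λ₂ = 159.2 nm:
KE₂ = hc/λ₂ - φ = 7.7880 - 3.83 = 3.9580 eV

Change in KE:
ΔKE = KE₂ - KE₁ = 3.9580 - 2.1567 = 1.8013 eV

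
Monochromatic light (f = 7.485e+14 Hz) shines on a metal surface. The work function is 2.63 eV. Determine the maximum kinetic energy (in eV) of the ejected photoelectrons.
0.4655 eV

Using Einstein's photoelectric equation: KE_max = hf - φ

First, calculate the photon energy:
E_photon = hf = (6.626×10⁻³⁴ J·s)(7.485e+14 Hz)
E_photon = 3.0955 eV

Then, the maximum kinetic energy:
KE_max = E_photon - φ = 3.0955 eV - 2.63 eV = 0.4655 eV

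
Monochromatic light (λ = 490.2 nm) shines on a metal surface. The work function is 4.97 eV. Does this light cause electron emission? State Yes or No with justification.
No

For photoemission, the photon energy must exceed the work function.

Photon energy: E = hc/λ = 2.5293 eV
Work function: φ = 4.97 eV

Since E_photon (2.5293 eV) < φ (4.97 eV), photoemission will NOT occur.
The threshold wavelength is λ₀ = hc/φ = 249.5 nm.
Since 490.2 nm > 249.5 nm, the photons lack sufficient energy.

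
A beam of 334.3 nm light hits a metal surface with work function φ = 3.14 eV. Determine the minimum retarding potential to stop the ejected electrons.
0.5688 V

The stopping potential V_s satisfies: eV_s = KE_max

First, find KE_max using Einstein's equation:
E_photon = hc/λ = 3.7088 eV
KE_max = E_photon - φ = 3.7088 - 3.14 = 0.5688 eV

Since eV_s = KE_max:
V_s = KE_max/e = 0.5688 V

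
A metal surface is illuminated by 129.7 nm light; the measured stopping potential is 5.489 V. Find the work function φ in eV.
4.07 eV

The stopping potential gives the maximum kinetic energy: KE_max = eV_s = 5.489 eV

From Einstein's photoelectric equation: KE_max = hc/λ - φ
Rearranging: φ = hc/λ - KE_max

Calculate photon energy:
E_photon = hc/λ = (6.626×10⁻³⁴ J·s)(3×10⁸ m/s) / (129.7×10⁻⁹ m) = 9.5593 eV

Therefore:
φ = 9.5593 - 5.489 = 4.07 eV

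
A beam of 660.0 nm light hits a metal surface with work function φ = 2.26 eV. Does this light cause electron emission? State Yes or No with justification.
No

For photoemission, the photon energy must exceed the work function.

Photon energy: E = hc/λ = 1.8785 eV
Work function: φ = 2.26 eV

Since E_photon (1.8785 eV) < φ (2.26 eV), photoemission will NOT occur.
The threshold wavelength is λ₀ = hc/φ = 548.6 nm.
Since 660.0 nm > 548.6 nm, the photons lack sufficient energy.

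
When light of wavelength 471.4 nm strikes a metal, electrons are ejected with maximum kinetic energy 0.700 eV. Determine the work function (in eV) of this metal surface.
1.93 eV

From Einstein's photoelectric equation: KE_max = hf - φ = hc/λ - φ

Rearranging for φ:
φ = hc/λ - KE_max

Calculate photon energy:
E_photon = hc/λ = 2.6301 eV

Therefore:
φ = 2.6301 - 0.700 = 1.93 eV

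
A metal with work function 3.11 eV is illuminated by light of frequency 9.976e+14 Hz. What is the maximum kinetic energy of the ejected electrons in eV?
1.0157 eV

Using Einstein's photoelectric equation: KE_max = hf - φ

First, calculate the photon energy:
E_photon = hf = (6.626×10⁻³⁴ J·s)(9.976e+14 Hz)
E_photon = 4.1257 eV

Then, the maximum kinetic energy:
KE_max = E_photon - φ = 4.1257 eV - 3.11 eV = 1.0157 eV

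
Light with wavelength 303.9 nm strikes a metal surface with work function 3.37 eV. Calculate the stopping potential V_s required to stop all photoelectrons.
0.7098 V

The stopping potential V_s satisfies: eV_s = KE_max

First, find KE_max using Einstein's equation:
E_photon = hc/λ = 4.0798 eV
KE_max = E_photon - φ = 4.0798 - 3.37 = 0.7098 eV

Since eV_s = KE_max:
V_s = KE_max/e = 0.7098 V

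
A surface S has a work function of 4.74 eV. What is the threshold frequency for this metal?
1.1461e+15 Hz

The threshold frequency is when the photon energy equals the work function:
hf₀ = φ

Solving for f₀:
f₀ = φ/h = (4.74 eV × 1.602×10⁻¹⁹ J/eV) / (6.626×10⁻³⁴ J·s)
f₀ = 1.1461e+15 Hz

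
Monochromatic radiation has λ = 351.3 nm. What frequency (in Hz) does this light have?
8.5338e+14 Hz

Using the wave equation: c = fλ

Solving for frequency:
f = c/λ = (3×10⁸ m/s) / (351.3×10⁻⁹ m)
f = 8.5338e+14 Hz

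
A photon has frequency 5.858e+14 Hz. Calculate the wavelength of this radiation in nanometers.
511.77 nm

Using the wave equation: c = fλ

Solving for wavelength:
λ = c/f = (3×10⁸ m/s) / (5.858e+14 Hz)
λ = 511.77 nm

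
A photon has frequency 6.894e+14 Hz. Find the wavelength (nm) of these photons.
434.86 nm

Using the wave equation: c = fλ

Solving for wavelength:
λ = c/f = (3×10⁸ m/s) / (6.894e+14 Hz)
λ = 434.86 nm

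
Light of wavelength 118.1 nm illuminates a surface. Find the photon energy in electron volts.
10.4982 eV

Using E = hf = hc/λ:

E = hc/λ = (6.626×10⁻³⁴ J·s)(3×10⁸ m/s) / (118.1×10⁻⁹ m)
E = 10.4982 eV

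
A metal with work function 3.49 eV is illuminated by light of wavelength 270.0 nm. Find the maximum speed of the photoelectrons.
6.2261e+05 m/s

First, find the maximum kinetic energy:
E_photon = hc/λ = 4.5920 eV
KE_max = E_photon - φ = 4.5920 - 3.49 = 1.1020 eV

Convert to Joules: KE_max = 1.1020 × 1.602×10⁻¹⁹ J = 1.7656e-19 J

Then use KE = ½mv² to find velocity:
v = √(2·KE/m) = √(2 × 1.7656e-19 J / 9.109e-31 kg)
v = 6.2261e+05 m/s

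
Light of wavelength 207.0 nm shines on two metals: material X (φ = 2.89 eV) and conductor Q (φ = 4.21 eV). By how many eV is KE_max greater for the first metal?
1.3200 eV

Using KE_max = hc/λ - φ for each metal:

Photon energy: E = hc/λ = 5.9896 eV

For material X (φ₁ = 2.89 eV):
KE₁ = E - φ₁ = 5.9896 - 2.89 = 3.0996 eV

For conductor Q (φ₂ = 4.21 eV):
KE₂ = E - φ₂ = 5.9896 - 4.21 = 1.7796 eV

Difference:
ΔKE = KE₁ - KE₂ = 3.0996 - 1.7796 = 1.3200 eV

Note: The difference equals the difference in work functions: 4.21 - 2.89 = 1.32 eV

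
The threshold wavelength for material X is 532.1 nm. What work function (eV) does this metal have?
2.33 eV

At the threshold wavelength, photon energy equals work function:
φ = hc/λ₀

Calculating:
φ = (6.626×10⁻³⁴ J·s)(3×10⁸ m/s) / (532.1×10⁻⁹ m)
φ = 2.33 eV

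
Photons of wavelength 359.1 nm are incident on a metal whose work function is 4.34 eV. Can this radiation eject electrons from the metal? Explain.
No

For photoemission, the photon energy must exceed the work function.

Photon energy: E = hc/λ = 3.4526 eV
Work function: φ = 4.34 eV

Since E_photon (3.4526 eV) < φ (4.34 eV), photoemission will NOT occur.
The threshold wavelength is λ₀ = hc/φ = 285.7 nm.
Since 359.1 nm > 285.7 nm, the photons lack sufficient energy.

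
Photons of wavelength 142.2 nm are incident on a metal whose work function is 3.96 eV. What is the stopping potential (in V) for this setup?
4.7590 V

The stopping potential V_s satisfies: eV_s = KE_max

First, find KE_max using Einstein's equation:
E_photon = hc/λ = 8.7190 eV
KE_max = E_photon - φ = 8.7190 - 3.96 = 4.7590 eV

Since eV_s = KE_max:
V_s = KE_max/e = 4.7590 V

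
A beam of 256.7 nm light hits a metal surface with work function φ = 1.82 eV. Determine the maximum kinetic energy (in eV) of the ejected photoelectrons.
3.0099 eV

Using Einstein's photoelectric equation: KE_max = hf - φ = hc/λ - φ

First, calculate the photon energy:
E_photon = hc/λ = (6.626×10⁻³⁴ J·s)(3×10⁸ m/s) / (256.7×10⁻⁹ m)
E_photon = 4.8299 eV

Then, the maximum kinetic energy:
KE_max = E_photon - φ = 4.8299 eV - 1.82 eV = 3.0099 eV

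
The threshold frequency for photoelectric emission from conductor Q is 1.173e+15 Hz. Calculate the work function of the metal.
4.85 eV

At the threshold frequency, photon energy equals work function:
φ = hf₀

Calculating:
φ = (6.626×10⁻³⁴ J·s)(1.173e+15 Hz)
φ = 4.85 eV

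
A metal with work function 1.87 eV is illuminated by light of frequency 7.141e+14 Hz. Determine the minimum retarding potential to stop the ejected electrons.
1.0833 V

The stopping potential V_s satisfies: eV_s = KE_max

First, find KE_max using Einstein's equation:
E_photon = hf = (6.626×10⁻³⁴ J·s)(7.141e+14 Hz) = 2.9533 eV
KE_max = E_photon - φ = 2.9533 - 1.87 = 1.0833 eV

Since eV_s = KE_max:
V_s = KE_max/e = 1.0833 V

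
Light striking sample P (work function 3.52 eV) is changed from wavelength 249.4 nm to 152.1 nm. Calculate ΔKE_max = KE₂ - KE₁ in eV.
3.1802 eV

Using Einstein's equation: KE_max = hc/λ - φ

For λ₁ = 249.4 nm:
KE₁ = hc/λ₁ - φ = 4.9713 - 3.52 = 1.4513 eV

For λ₂ = 152.1 nm:
KE₂ = hc/λ₂ - φ = 8.1515 - 3.52 = 4.6315 eV

Change in KE:
ΔKE = KE₂ - KE₁ = 4.6315 - 1.4513 = 3.1802 eV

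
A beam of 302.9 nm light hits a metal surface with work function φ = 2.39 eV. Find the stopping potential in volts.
1.7032 V

The stopping potential V_s satisfies: eV_s = KE_max

First, find KE_max using Einstein's equation:
E_photon = hc/λ = 4.0932 eV
KE_max = E_photon - φ = 4.0932 - 2.39 = 1.7032 eV

Since eV_s = KE_max:
V_s = KE_max/e = 1.7032 V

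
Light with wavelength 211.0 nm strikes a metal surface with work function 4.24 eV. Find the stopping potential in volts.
1.6360 V

The stopping potential V_s satisfies: eV_s = KE_max

First, find KE_max using Einstein's equation:
E_photon = hc/λ = 5.8760 eV
KE_max = E_photon - φ = 5.8760 - 4.24 = 1.6360 eV

Since eV_s = KE_max:
V_s = KE_max/e = 1.6360 V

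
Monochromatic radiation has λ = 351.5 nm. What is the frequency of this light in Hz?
8.5289e+14 Hz

Using the wave equation: c = fλ

Solving for frequency:
f = c/λ = (3×10⁸ m/s) / (351.5×10⁻⁹ m)
f = 8.5289e+14 Hz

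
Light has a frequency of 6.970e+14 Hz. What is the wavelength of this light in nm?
430.12 nm

Using the wave equation: c = fλ

Solving for wavelength:
λ = c/f = (3×10⁸ m/s) / (6.970e+14 Hz)
λ = 430.12 nm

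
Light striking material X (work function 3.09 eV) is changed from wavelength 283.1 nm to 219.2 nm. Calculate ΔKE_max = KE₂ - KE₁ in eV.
1.2767 eV

Using Einstein's equation: KE_max = hc/λ - φ

For λ₁ = 283.1 nm:
KE₁ = hc/λ₁ - φ = 4.3795 - 3.09 = 1.2895 eV

For λ₂ = 219.2 nm:
KE₂ = hc/λ₂ - φ = 5.6562 - 3.09 = 2.5662 eV

Change in KE:
ΔKE = KE₂ - KE₁ = 2.5662 - 1.2895 = 1.2767 eV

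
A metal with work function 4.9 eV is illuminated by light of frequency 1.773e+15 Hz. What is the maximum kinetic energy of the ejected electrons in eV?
2.4325 eV

Using Einstein's photoelectric equation: KE_max = hf - φ

First, calculate the photon energy:
E_photon = hf = (6.626×10⁻³⁴ J·s)(1.773e+15 Hz)
E_photon = 7.3325 eV

Then, the maximum kinetic energy:
KE_max = E_photon - φ = 7.3325 eV - 4.9 eV = 2.4325 eV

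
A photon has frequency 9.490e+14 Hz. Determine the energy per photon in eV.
3.9247 eV

Using E = hf:

E = hf = (6.626×10⁻³⁴ J·s)(9.490e+14 Hz)
E = 3.9247 eV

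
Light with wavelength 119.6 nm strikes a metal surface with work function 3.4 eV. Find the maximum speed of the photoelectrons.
1.5654e+06 m/s

First, find the maximum kinetic energy:
E_photon = hc/λ = 10.3666 eV
KE_max = E_photon - φ = 10.3666 - 3.4 = 6.9666 eV

Convert to Joules: KE_max = 6.9666 × 1.602×10⁻¹⁹ J = 1.1162e-18 J

Then use KE = ½mv² to find velocity:
v = √(2·KE/m) = √(2 × 1.1162e-18 J / 9.109e-31 kg)
v = 1.5654e+06 m/s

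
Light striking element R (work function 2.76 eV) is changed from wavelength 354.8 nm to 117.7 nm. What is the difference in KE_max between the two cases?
7.0394 eV

Using Einstein's equation: KE_max = hc/λ - φ

For λ₁ = 354.8 nm:
KE₁ = hc/λ₁ - φ = 3.4945 - 2.76 = 0.7345 eV

For λ₂ = 117.7 nm:
KE₂ = hc/λ₂ - φ = 10.5339 - 2.76 = 7.7739 eV

Change in KE:
ΔKE = KE₂ - KE₁ = 7.7739 - 0.7345 = 7.0394 eV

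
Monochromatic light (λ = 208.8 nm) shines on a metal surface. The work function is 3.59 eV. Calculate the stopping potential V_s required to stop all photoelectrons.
2.3479 V

The stopping potential V_s satisfies: eV_s = KE_max

First, find KE_max using Einstein's equation:
E_photon = hc/λ = 5.9379 eV
KE_max = E_photon - φ = 5.9379 - 3.59 = 2.3479 eV

Since eV_s = KE_max:
V_s = KE_max/e = 2.3479 V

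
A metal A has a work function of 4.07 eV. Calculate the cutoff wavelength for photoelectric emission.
304.63 nm

The threshold wavelength is when the photon energy equals the work function:
hc/λ₀ = φ

Solving for λ₀:
λ₀ = hc/φ = (6.626×10⁻³⁴ J·s)(3×10⁸ m/s) / (4.07 eV × 1.602×10⁻¹⁹ J/eV)
λ₀ = 304.63 nm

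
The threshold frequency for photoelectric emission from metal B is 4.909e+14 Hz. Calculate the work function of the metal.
2.03 eV

At the threshold frequency, photon energy equals work function:
φ = hf₀

Calculating:
φ = (6.626×10⁻³⁴ J·s)(4.909e+14 Hz)
φ = 2.03 eV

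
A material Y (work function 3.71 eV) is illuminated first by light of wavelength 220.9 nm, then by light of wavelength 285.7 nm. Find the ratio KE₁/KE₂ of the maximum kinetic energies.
3.0217

Using Einstein's equation: KE_max = hc/λ - φ

For λ₁ = 220.9 nm:
E₁ = hc/λ₁ = 5.6127 eV
KE₁ = E₁ - φ = 5.6127 - 3.71 = 1.9027 eV

For λ₂ = 285.7 nm:
E₂ = hc/λ₂ = 4.3397 eV
KE₂ = E₂ - φ = 4.3397 - 3.71 = 0.6297 eV

Ratio: KE₁/KE₂ = 1.9027/0.6297 = 3.0217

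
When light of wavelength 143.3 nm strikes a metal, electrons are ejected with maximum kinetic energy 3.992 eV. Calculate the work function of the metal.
4.66 eV

From Einstein's photoelectric equation: KE_max = hf - φ = hc/λ - φ

Rearranging for φ:
φ = hc/λ - KE_max

Calculate photon energy:
E_photon = hc/λ = 8.6521 eV

Therefore:
φ = 8.6521 - 3.992 = 4.66 eV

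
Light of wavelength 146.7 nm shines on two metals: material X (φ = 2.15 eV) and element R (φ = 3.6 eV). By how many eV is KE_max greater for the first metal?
1.4500 eV

Using KE_max = hc/λ - φ for each metal:

Photon energy: E = hc/λ = 8.4515 eV

For material X (φ₁ = 2.15 eV):
KE₁ = E - φ₁ = 8.4515 - 2.15 = 6.3015 eV

For element R (φ₂ = 3.6 eV):
KE₂ = E - φ₂ = 8.4515 - 3.6 = 4.8515 eV

Difference:
ΔKE = KE₁ - KE₂ = 6.3015 - 4.8515 = 1.4500 eV

Note: The difference equals the difference in work functions: 3.6 - 2.15 = 1.45 eV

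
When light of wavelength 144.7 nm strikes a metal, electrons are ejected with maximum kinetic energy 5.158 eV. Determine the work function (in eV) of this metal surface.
3.41 eV

From Einstein's photoelectric equation: KE_max = hf - φ = hc/λ - φ

Rearranging for φ:
φ = hc/λ - KE_max

Calculate photon energy:
E_photon = hc/λ = 8.5684 eV

Therefore:
φ = 8.5684 - 5.158 = 3.41 eV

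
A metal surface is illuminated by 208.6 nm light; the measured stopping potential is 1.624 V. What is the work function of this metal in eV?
4.32 eV

The stopping potential gives the maximum kinetic energy: KE_max = eV_s = 1.624 eV

From Einstein's photoelectric equation: KE_max = hc/λ - φ
Rearranging: φ = hc/λ - KE_max

Calculate photon energy:
E_photon = hc/λ = (6.626×10⁻³⁴ J·s)(3×10⁸ m/s) / (208.6×10⁻⁹ m) = 5.9436 eV

Therefore:
φ = 5.9436 - 1.624 = 4.32 eV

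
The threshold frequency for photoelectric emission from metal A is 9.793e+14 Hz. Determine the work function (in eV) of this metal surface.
4.05 eV

At the threshold frequency, photon energy equals work function:
φ = hf₀

Calculating:
φ = (6.626×10⁻³⁴ J·s)(9.793e+14 Hz)
φ = 4.05 eV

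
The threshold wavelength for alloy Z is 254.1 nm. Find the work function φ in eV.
4.88 eV

At the threshold wavelength, photon energy equals work function:
φ = hc/λ₀

Calculating:
φ = (6.626×10⁻³⁴ J·s)(3×10⁸ m/s) / (254.1×10⁻⁹ m)
φ = 4.88 eV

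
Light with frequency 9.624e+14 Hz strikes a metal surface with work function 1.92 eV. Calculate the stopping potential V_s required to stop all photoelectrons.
2.0602 V

The stopping potential V_s satisfies: eV_s = KE_max

First, find KE_max using Einstein's equation:
E_photon = hf = (6.626×10⁻³⁴ J·s)(9.624e+14 Hz) = 3.9802 eV
KE_max = E_photon - φ = 3.9802 - 1.92 = 2.0602 eV

Since eV_s = KE_max:
V_s = KE_max/e = 2.0602 V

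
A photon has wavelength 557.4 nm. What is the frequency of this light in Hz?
5.3784e+14 Hz

Using the wave equation: c = fλ

Solving for frequency:
f = c/λ = (3×10⁸ m/s) / (557.4×10⁻⁹ m)
f = 5.3784e+14 Hz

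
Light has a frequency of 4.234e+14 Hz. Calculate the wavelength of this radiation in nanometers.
708.06 nm

Using the wave equation: c = fλ

Solving for wavelength:
λ = c/f = (3×10⁸ m/s) / (4.234e+14 Hz)
λ = 708.06 nm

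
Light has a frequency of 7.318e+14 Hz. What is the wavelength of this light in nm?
409.66 nm

Using the wave equation: c = fλ

Solving for wavelength:
λ = c/f = (3×10⁸ m/s) / (7.318e+14 Hz)
λ = 409.66 nm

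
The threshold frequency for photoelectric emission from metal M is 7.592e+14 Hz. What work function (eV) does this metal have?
3.14 eV

At the threshold frequency, photon energy equals work function:
φ = hf₀

Calculating:
φ = (6.626×10⁻³⁴ J·s)(7.592e+14 Hz)
φ = 3.14 eV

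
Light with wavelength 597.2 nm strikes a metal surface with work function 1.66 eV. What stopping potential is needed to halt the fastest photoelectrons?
0.4161 V

The stopping potential V_s satisfies: eV_s = KE_max

First, find KE_max using Einstein's equation:
E_photon = hc/λ = 2.0761 eV
KE_max = E_photon - φ = 2.0761 - 1.66 = 0.4161 eV

Since eV_s = KE_max:
V_s = KE_max/e = 0.4161 V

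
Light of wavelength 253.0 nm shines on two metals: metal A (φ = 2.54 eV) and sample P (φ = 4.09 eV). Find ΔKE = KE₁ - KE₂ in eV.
1.5500 eV

Using KE_max = hc/λ - φ for each metal:

Photon energy: E = hc/λ = 4.9006 eV

For metal A (φ₁ = 2.54 eV):
KE₁ = E - φ₁ = 4.9006 - 2.54 = 2.3606 eV

For sample P (φ₂ = 4.09 eV):
KE₂ = E - φ₂ = 4.9006 - 4.09 = 0.8106 eV

Difference:
ΔKE = KE₁ - KE₂ = 2.3606 - 0.8106 = 1.5500 eV

Note: The difference equals the difference in work functions: 4.09 - 2.54 = 1.55 eV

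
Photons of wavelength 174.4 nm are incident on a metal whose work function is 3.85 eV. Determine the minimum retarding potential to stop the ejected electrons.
3.2592 V

The stopping potential V_s satisfies: eV_s = KE_max

First, find KE_max using Einstein's equation:
E_photon = hc/λ = 7.1092 eV
KE_max = E_photon - φ = 7.1092 - 3.85 = 3.2592 eV

Since eV_s = KE_max:
V_s = KE_max/e = 3.2592 V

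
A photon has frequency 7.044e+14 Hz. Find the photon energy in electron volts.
2.9132 eV

Using E = hf:

E = hf = (6.626×10⁻³⁴ J·s)(7.044e+14 Hz)
E = 2.9132 eV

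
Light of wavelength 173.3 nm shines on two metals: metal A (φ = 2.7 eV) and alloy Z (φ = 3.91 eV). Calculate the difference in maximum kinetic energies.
1.2100 eV

Using KE_max = hc/λ - φ for each metal:

Photon energy: E = hc/λ = 7.1543 eV

For metal A (φ₁ = 2.7 eV):
KE₁ = E - φ₁ = 7.1543 - 2.7 = 4.4543 eV

For alloy Z (φ₂ = 3.91 eV):
KE₂ = E - φ₂ = 7.1543 - 3.91 = 3.2443 eV

Difference:
ΔKE = KE₁ - KE₂ = 4.4543 - 3.2443 = 1.2100 eV

Note: The difference equals the difference in work functions: 3.91 - 2.7 = 1.21 eV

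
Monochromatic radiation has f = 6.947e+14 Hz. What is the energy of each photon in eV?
2.8730 eV

Using E = hf:

E = hf = (6.626×10⁻³⁴ J·s)(6.947e+14 Hz)
E = 2.8730 eV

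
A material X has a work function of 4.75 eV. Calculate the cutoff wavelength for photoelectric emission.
261.02 nm

The threshold wavelength is when the photon energy equals the work function:
hc/λ₀ = φ

Solving for λ₀:
λ₀ = hc/φ = (6.626×10⁻³⁴ J·s)(3×10⁸ m/s) / (4.75 eV × 1.602×10⁻¹⁹ J/eV)
λ₀ = 261.02 nm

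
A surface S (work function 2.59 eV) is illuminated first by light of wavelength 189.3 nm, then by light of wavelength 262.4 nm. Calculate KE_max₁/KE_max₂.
1.8546

Using Einstein's equation: KE_max = hc/λ - φ

For λ₁ = 189.3 nm:
E₁ = hc/λ₁ = 6.5496 eV
KE₁ = E₁ - φ = 6.5496 - 2.59 = 3.9596 eV

For λ₂ = 262.4 nm:
E₂ = hc/λ₂ = 4.7250 eV
KE₂ = E₂ - φ = 4.7250 - 2.59 = 2.1350 eV

Ratio: KE₁/KE₂ = 3.9596/2.1350 = 1.8546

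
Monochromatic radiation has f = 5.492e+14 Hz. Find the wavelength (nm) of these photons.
545.87 nm

Using the wave equation: c = fλ

Solving for wavelength:
λ = c/f = (3×10⁸ m/s) / (5.492e+14 Hz)
λ = 545.87 nm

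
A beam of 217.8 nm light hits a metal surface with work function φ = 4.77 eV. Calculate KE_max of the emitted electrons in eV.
0.9226 eV

Using Einstein's photoelectric equation: KE_max = hf - φ = hc/λ - φ

First, calculate the photon energy:
E_photon = hc/λ = (6.626×10⁻³⁴ J·s)(3×10⁸ m/s) / (217.8×10⁻⁹ m)
E_photon = 5.6926 eV

Then, the maximum kinetic energy:
KE_max = E_photon - φ = 5.6926 eV - 4.77 eV = 0.9226 eV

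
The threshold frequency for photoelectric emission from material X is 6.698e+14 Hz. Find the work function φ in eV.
2.77 eV

At the threshold frequency, photon energy equals work function:
φ = hf₀

Calculating:
φ = (6.626×10⁻³⁴ J·s)(6.698e+14 Hz)
φ = 2.77 eV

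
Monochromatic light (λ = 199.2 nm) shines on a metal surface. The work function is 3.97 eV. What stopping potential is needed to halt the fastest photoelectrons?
2.2541 V

The stopping potential V_s satisfies: eV_s = KE_max

First, find KE_max using Einstein's equation:
E_photon = hc/λ = 6.2241 eV
KE_max = E_photon - φ = 6.2241 - 3.97 = 2.2541 eV

Since eV_s = KE_max:
V_s = KE_max/e = 2.2541 V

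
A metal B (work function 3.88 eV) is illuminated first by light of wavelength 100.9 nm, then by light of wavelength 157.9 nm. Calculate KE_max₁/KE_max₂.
2.1167

Using Einstein's equation: KE_max = hc/λ - φ

For λ₁ = 100.9 nm:
E₁ = hc/λ₁ = 12.2878 eV
KE₁ = E₁ - φ = 12.2878 - 3.88 = 8.4078 eV

For λ₂ = 157.9 nm:
E₂ = hc/λ₂ = 7.8521 eV
KE₂ = E₂ - φ = 7.8521 - 3.88 = 3.9721 eV

Ratio: KE₁/KE₂ = 8.4078/3.9721 = 2.1167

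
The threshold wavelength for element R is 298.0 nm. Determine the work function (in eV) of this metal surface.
4.16 eV

At the threshold wavelength, photon energy equals work function:
φ = hc/λ₀

Calculating:
φ = (6.626×10⁻³⁴ J·s)(3×10⁸ m/s) / (298.0×10⁻⁹ m)
φ = 4.16 eV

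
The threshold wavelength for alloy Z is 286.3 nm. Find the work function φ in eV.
4.33 eV

At the threshold wavelength, photon energy equals work function:
φ = hc/λ₀

Calculating:
φ = (6.626×10⁻³⁴ J·s)(3×10⁸ m/s) / (286.3×10⁻⁹ m)
φ = 4.33 eV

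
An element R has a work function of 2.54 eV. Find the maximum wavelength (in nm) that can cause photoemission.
488.13 nm

The threshold wavelength is when the photon energy equals the work function:
hc/λ₀ = φ

Solving for λ₀:
λ₀ = hc/φ = (6.626×10⁻³⁴ J·s)(3×10⁸ m/s) / (2.54 eV × 1.602×10⁻¹⁹ J/eV)
λ₀ = 488.13 nm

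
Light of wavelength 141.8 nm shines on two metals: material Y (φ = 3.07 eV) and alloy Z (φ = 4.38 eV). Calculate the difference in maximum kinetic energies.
1.3100 eV

Using KE_max = hc/λ - φ for each metal:

Photon energy: E = hc/λ = 8.7436 eV

For material Y (φ₁ = 3.07 eV):
KE₁ = E - φ₁ = 8.7436 - 3.07 = 5.6736 eV

For alloy Z (φ₂ = 4.38 eV):
KE₂ = E - φ₂ = 8.7436 - 4.38 = 4.3636 eV

Difference:
ΔKE = KE₁ - KE₂ = 5.6736 - 4.3636 = 1.3100 eV

Note: The difference equals the difference in work functions: 4.38 - 3.07 = 1.31 eV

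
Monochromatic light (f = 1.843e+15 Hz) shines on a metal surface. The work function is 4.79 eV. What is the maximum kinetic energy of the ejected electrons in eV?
2.8320 eV

Using Einstein's photoelectric equation: KE_max = hf - φ

First, calculate the photon energy:
E_photon = hf = (6.626×10⁻³⁴ J·s)(1.843e+15 Hz)
E_photon = 7.6220 eV

Then, the maximum kinetic energy:
KE_max = E_photon - φ = 7.6220 eV - 4.79 eV = 2.8320 eV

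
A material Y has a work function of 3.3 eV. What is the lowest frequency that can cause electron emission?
7.9794e+14 Hz

The threshold frequency is when the photon energy equals the work function:
hf₀ = φ

Solving for f₀:
f₀ = φ/h = (3.3 eV × 1.602×10⁻¹⁹ J/eV) / (6.626×10⁻³⁴ J·s)
f₀ = 7.9794e+14 Hz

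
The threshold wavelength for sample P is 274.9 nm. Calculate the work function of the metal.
4.51 eV

At the threshold wavelength, photon energy equals work function:
φ = hc/λ₀

Calculating:
φ = (6.626×10⁻³⁴ J·s)(3×10⁸ m/s) / (274.9×10⁻⁹ m)
φ = 4.51 eV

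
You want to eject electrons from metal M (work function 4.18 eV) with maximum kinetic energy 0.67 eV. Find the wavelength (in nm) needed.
255.64 nm

From Einstein's equation: KE_max = hc/λ - φ

Rearranging for λ:
hc/λ = KE_max + φ
λ = hc/(KE_max + φ)

Required photon energy:
E_photon = KE_max + φ = 0.67 + 4.18 = 4.85 eV

Required wavelength:
λ = hc/E_photon = (6.626×10⁻³⁴)(3×10⁸) / (4.85 × 1.602×10⁻¹⁹)
λ = 255.64 nm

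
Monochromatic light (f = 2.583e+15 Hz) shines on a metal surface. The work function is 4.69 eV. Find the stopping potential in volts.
5.9924 V

The stopping potential V_s satisfies: eV_s = KE_max

First, find KE_max using Einstein's equation:
E_photon = hf = (6.626×10⁻³⁴ J·s)(2.583e+15 Hz) = 10.6824 eV
KE_max = E_photon - φ = 10.6824 - 4.69 = 5.9924 eV

Since eV_s = KE_max:
V_s = KE_max/e = 5.9924 V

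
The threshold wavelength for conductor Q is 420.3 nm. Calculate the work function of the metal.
2.95 eV

At the threshold wavelength, photon energy equals work function:
φ = hc/λ₀

Calculating:
φ = (6.626×10⁻³⁴ J·s)(3×10⁸ m/s) / (420.3×10⁻⁹ m)
φ = 2.95 eV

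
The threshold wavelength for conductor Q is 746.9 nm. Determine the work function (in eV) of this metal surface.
1.66 eV

At the threshold wavelength, photon energy equals work function:
φ = hc/λ₀

Calculating:
φ = (6.626×10⁻³⁴ J·s)(3×10⁸ m/s) / (746.9×10⁻⁹ m)
φ = 1.66 eV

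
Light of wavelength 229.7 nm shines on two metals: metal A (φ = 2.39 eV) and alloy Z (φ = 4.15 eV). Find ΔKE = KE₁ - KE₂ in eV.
1.7600 eV

Using KE_max = hc/λ - φ for each metal:

Photon energy: E = hc/λ = 5.3977 eV

For metal A (φ₁ = 2.39 eV):
KE₁ = E - φ₁ = 5.3977 - 2.39 = 3.0077 eV

For alloy Z (φ₂ = 4.15 eV):
KE₂ = E - φ₂ = 5.3977 - 4.15 = 1.2477 eV

Difference:
ΔKE = KE₁ - KE₂ = 3.0077 - 1.2477 = 1.7600 eV

Note: The difference equals the difference in work functions: 4.15 - 2.39 = 1.76 eV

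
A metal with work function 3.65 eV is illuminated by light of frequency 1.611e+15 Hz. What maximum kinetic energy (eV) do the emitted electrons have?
3.0126 eV

Using Einstein's photoelectric equation: KE_max = hf - φ

First, calculate the photon energy:
E_photon = hf = (6.626×10⁻³⁴ J·s)(1.611e+15 Hz)
E_photon = 6.6626 eV

Then, the maximum kinetic energy:
KE_max = E_photon - φ = 6.6626 eV - 3.65 eV = 3.0126 eV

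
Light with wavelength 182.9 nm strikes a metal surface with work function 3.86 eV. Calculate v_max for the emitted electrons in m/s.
1.0133e+06 m/s

First, find the maximum kinetic energy:
E_photon = hc/λ = 6.7788 eV
KE_max = E_photon - φ = 6.7788 - 3.86 = 2.9188 eV

Convert to Joules: KE_max = 2.9188 × 1.602×10⁻¹⁹ J = 4.6764e-19 J

Then use KE = ½mv² to find velocity:
v = √(2·KE/m) = √(2 × 4.6764e-19 J / 9.109e-31 kg)
v = 1.0133e+06 m/s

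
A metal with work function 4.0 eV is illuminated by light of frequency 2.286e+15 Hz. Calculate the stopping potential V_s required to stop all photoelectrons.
5.4541 V

The stopping potential V_s satisfies: eV_s = KE_max

First, find KE_max using Einstein's equation:
E_photon = hf = (6.626×10⁻³⁴ J·s)(2.286e+15 Hz) = 9.4541 eV
KE_max = E_photon - φ = 9.4541 - 4.0 = 5.4541 eV

Since eV_s = KE_max:
V_s = KE_max/e = 5.4541 V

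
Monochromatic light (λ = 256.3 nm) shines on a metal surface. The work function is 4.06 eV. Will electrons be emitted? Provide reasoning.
Yes

For photoemission, the photon energy must exceed the work function.

Photon energy: E = hc/λ = 4.8375 eV
Work function: φ = 4.06 eV

Since E_photon (4.8375 eV) > φ (4.06 eV), photoemission WILL occur.
The threshold wavelength is λ₀ = hc/φ = 305.4 nm.
Since 256.3 nm < 305.4 nm, the light has sufficient energy.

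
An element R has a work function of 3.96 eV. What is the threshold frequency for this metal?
9.5752e+14 Hz

The threshold frequency is when the photon energy equals the work function:
hf₀ = φ

Solving for f₀:
f₀ = φ/h = (3.96 eV × 1.602×10⁻¹⁹ J/eV) / (6.626×10⁻³⁴ J·s)
f₀ = 9.5752e+14 Hz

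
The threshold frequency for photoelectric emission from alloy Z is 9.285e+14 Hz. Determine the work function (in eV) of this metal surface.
3.84 eV

At the threshold frequency, photon energy equals work function:
φ = hf₀

Calculating:
φ = (6.626×10⁻³⁴ J·s)(9.285e+14 Hz)
φ = 3.84 eV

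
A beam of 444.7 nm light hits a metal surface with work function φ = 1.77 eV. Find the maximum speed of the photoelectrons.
5.9842e+05 m/s

First, find the maximum kinetic energy:
E_photon = hc/λ = 2.7880 eV
KE_max = E_photon - φ = 2.7880 - 1.77 = 1.0180 eV

Convert to Joules: KE_max = 1.0180 × 1.602×10⁻¹⁹ J = 1.6311e-19 J

Then use KE = ½mv² to find velocity:
v = √(2·KE/m) = √(2 × 1.6311e-19 J / 9.109e-31 kg)
v = 5.9842e+05 m/s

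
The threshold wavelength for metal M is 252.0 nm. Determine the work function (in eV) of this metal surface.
4.92 eV

At the threshold wavelength, photon energy equals work function:
φ = hc/λ₀

Calculating:
φ = (6.626×10⁻³⁴ J·s)(3×10⁸ m/s) / (252.0×10⁻⁹ m)
φ = 4.92 eV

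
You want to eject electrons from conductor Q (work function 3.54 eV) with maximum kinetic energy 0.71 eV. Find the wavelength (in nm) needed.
291.73 nm

From Einstein's equation: KE_max = hc/λ - φ

Rearranging for λ:
hc/λ = KE_max + φ
λ = hc/(KE_max + φ)

Required photon energy:
E_photon = KE_max + φ = 0.71 + 3.54 = 4.25 eV

Required wavelength:
λ = hc/E_photon = (6.626×10⁻³⁴)(3×10⁸) / (4.25 × 1.602×10⁻¹⁹)
λ = 291.73 nm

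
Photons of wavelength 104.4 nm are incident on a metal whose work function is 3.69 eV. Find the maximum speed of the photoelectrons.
1.6969e+06 m/s

First, find the maximum kinetic energy:
E_photon = hc/λ = 11.8759 eV
KE_max = E_photon - φ = 11.8759 - 3.69 = 8.1859 eV

Convert to Joules: KE_max = 8.1859 × 1.602×10⁻¹⁹ J = 1.3115e-18 J

Then use KE = ½mv² to find velocity:
v = √(2·KE/m) = √(2 × 1.3115e-18 J / 9.109e-31 kg)
v = 1.6969e+06 m/s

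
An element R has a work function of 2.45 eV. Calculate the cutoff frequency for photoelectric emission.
5.9241e+14 Hz

The threshold frequency is when the photon energy equals the work function:
hf₀ = φ

Solving for f₀:
f₀ = φ/h = (2.45 eV × 1.602×10⁻¹⁹ J/eV) / (6.626×10⁻³⁴ J·s)
f₀ = 5.9241e+14 Hz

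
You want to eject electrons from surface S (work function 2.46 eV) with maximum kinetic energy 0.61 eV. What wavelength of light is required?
403.86 nm

From Einstein's equation: KE_max = hc/λ - φ

Rearranging for λ:
hc/λ = KE_max + φ
λ = hc/(KE_max + φ)

Required photon energy:
E_photon = KE_max + φ = 0.61 + 2.46 = 3.07 eV

Required wavelength:
λ = hc/E_photon = (6.626×10⁻³⁴)(3×10⁸) / (3.07 × 1.602×10⁻¹⁹)
λ = 403.86 nm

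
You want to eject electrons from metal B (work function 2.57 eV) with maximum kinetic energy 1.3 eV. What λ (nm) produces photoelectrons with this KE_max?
320.37 nm

From Einstein's equation: KE_max = hc/λ - φ

Rearranging for λ:
hc/λ = KE_max + φ
λ = hc/(KE_max + φ)

Required photon energy:
E_photon = KE_max + φ = 1.3 + 2.57 = 3.87 eV

Required wavelength:
λ = hc/E_photon = (6.626×10⁻³⁴)(3×10⁸) / (3.87 × 1.602×10⁻¹⁹)
λ = 320.37 nm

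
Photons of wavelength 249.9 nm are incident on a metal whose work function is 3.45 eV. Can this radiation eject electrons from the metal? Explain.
Yes

For photoemission, the photon energy must exceed the work function.

Photon energy: E = hc/λ = 4.9614 eV
Work function: φ = 3.45 eV

Since E_photon (4.9614 eV) > φ (3.45 eV), photoemission WILL occur.
The threshold wavelength is λ₀ = hc/φ = 359.4 nm.
Since 249.9 nm < 359.4 nm, the light has sufficient energy.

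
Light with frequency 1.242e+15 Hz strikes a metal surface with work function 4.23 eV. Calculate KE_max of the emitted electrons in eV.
0.9065 eV

Using Einstein's photoelectric equation: KE_max = hf - φ

First, calculate the photon energy:
E_photon = hf = (6.626×10⁻³⁴ J·s)(1.242e+15 Hz)
E_photon = 5.1365 eV

Then, the maximum kinetic energy:
KE_max = E_photon - φ = 5.1365 eV - 4.23 eV = 0.9065 eV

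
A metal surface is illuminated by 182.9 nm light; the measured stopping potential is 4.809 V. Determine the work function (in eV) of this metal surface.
1.97 eV

The stopping potential gives the maximum kinetic energy: KE_max = eV_s = 4.809 eV

From Einstein's photoelectric equation: KE_max = hc/λ - φ
Rearranging: φ = hc/λ - KE_max

Calculate photon energy:
E_photon = hc/λ = (6.626×10⁻³⁴ J·s)(3×10⁸ m/s) / (182.9×10⁻⁹ m) = 6.7788 eV

Therefore:
φ = 6.7788 - 4.809 = 1.97 eV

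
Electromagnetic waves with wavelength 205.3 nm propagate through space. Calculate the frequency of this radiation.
1.4603e+15 Hz

Using the wave equation: c = fλ

Solving for frequency:
f = c/λ = (3×10⁸ m/s) / (205.3×10⁻⁹ m)
f = 1.4603e+15 Hz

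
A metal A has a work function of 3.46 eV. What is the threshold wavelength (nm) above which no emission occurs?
358.34 nm

The threshold wavelength is when the photon energy equals the work function:
hc/λ₀ = φ

Solving for λ₀:
λ₀ = hc/φ = (6.626×10⁻³⁴ J·s)(3×10⁸ m/s) / (3.46 eV × 1.602×10⁻¹⁹ J/eV)
λ₀ = 358.34 nm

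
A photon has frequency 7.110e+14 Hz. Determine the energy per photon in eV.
2.9405 eV

Using E = hf:

E = hf = (6.626×10⁻³⁴ J·s)(7.110e+14 Hz)
E = 2.9405 eV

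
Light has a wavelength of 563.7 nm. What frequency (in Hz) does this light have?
5.3183e+14 Hz

Using the wave equation: c = fλ

Solving for frequency:
f = c/λ = (3×10⁸ m/s) / (563.7×10⁻⁹ m)
f = 5.3183e+14 Hz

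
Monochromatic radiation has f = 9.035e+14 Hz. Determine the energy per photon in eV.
3.7366 eV

Using E = hf:

E = hf = (6.626×10⁻³⁴ J·s)(9.035e+14 Hz)
E = 3.7366 eV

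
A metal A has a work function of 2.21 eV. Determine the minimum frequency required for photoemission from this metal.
5.3438e+14 Hz

The threshold frequency is when the photon energy equals the work function:
hf₀ = φ

Solving for f₀:
f₀ = φ/h = (2.21 eV × 1.602×10⁻¹⁹ J/eV) / (6.626×10⁻³⁴ J·s)
f₀ = 5.3438e+14 Hz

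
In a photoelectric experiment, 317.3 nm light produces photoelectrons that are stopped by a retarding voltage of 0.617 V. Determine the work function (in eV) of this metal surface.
3.29 eV

The stopping potential gives the maximum kinetic energy: KE_max = eV_s = 0.617 eV

From Einstein's photoelectric equation: KE_max = hc/λ - φ
Rearranging: φ = hc/λ - KE_max

Calculate photon energy:
E_photon = hc/λ = (6.626×10⁻³⁴ J·s)(3×10⁸ m/s) / (317.3×10⁻⁹ m) = 3.9075 eV

Therefore:
φ = 3.9075 - 0.617 = 3.29 eV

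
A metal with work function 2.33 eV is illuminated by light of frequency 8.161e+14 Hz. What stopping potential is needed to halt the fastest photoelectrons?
1.0451 V

The stopping potential V_s satisfies: eV_s = KE_max

First, find KE_max using Einstein's equation:
E_photon = hf = (6.626×10⁻³⁴ J·s)(8.161e+14 Hz) = 3.3751 eV
KE_max = E_photon - φ = 3.3751 - 2.33 = 1.0451 eV

Since eV_s = KE_max:
V_s = KE_max/e = 1.0451 V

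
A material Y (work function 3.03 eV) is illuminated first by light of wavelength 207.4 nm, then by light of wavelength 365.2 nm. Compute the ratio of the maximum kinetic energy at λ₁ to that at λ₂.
8.0775

Using Einstein's equation: KE_max = hc/λ - φ

For λ₁ = 207.4 nm:
E₁ = hc/λ₁ = 5.9780 eV
KE₁ = E₁ - φ = 5.9780 - 3.03 = 2.9480 eV

For λ₂ = 365.2 nm:
E₂ = hc/λ₂ = 3.3950 eV
KE₂ = E₂ - φ = 3.3950 - 3.03 = 0.3650 eV

Ratio: KE₁/KE₂ = 2.9480/0.3650 = 8.0775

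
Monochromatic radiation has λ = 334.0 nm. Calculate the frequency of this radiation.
8.9758e+14 Hz

Using the wave equation: c = fλ

Solving for frequency:
f = c/λ = (3×10⁸ m/s) / (334.0×10⁻⁹ m)
f = 8.9758e+14 Hz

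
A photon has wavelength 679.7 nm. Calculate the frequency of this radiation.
4.4107e+14 Hz

Using the wave equation: c = fλ

Solving for frequency:
f = c/λ = (3×10⁸ m/s) / (679.7×10⁻⁹ m)
f = 4.4107e+14 Hz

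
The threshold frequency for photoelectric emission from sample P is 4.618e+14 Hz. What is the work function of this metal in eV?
1.91 eV

At the threshold frequency, photon energy equals work function:
φ = hf₀

Calculating:
φ = (6.626×10⁻³⁴ J·s)(4.618e+14 Hz)
φ = 1.91 eV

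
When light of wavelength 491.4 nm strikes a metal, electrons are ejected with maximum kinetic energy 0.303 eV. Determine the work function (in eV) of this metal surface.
2.22 eV

From Einstein's photoelectric equation: KE_max = hf - φ = hc/λ - φ

Rearranging for φ:
φ = hc/λ - KE_max

Calculate photon energy:
E_photon = hc/λ = 2.5231 eV

Therefore:
φ = 2.5231 - 0.303 = 2.22 eV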